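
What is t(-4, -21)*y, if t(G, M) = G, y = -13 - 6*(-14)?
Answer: -284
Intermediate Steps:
y = 71 (y = -13 + 84 = 71)
t(-4, -21)*y = -4*71 = -284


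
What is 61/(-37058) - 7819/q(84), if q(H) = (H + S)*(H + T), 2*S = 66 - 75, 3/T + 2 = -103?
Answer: -20311460501/17317240458 ≈ -1.1729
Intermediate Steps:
T = -1/35 (T = 3/(-2 - 103) = 3/(-105) = 3*(-1/105) = -1/35 ≈ -0.028571)
S = -9/2 (S = (66 - 75)/2 = (½)*(-9) = -9/2 ≈ -4.5000)
q(H) = (-9/2 + H)*(-1/35 + H) (q(H) = (H - 9/2)*(H - 1/35) = (-9/2 + H)*(-1/35 + H))
61/(-37058) - 7819/q(84) = 61/(-37058) - 7819/(9/70 + 84² - 317/70*84) = 61*(-1/37058) - 7819/(9/70 + 7056 - 1902/5) = -61/37058 - 7819/467301/70 = -61/37058 - 7819*70/467301 = -61/37058 - 547330/467301 = -20311460501/17317240458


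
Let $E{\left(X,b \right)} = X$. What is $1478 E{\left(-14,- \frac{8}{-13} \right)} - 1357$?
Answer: $-22049$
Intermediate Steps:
$1478 E{\left(-14,- \frac{8}{-13} \right)} - 1357 = 1478 \left(-14\right) - 1357 = -20692 - 1357 = -22049$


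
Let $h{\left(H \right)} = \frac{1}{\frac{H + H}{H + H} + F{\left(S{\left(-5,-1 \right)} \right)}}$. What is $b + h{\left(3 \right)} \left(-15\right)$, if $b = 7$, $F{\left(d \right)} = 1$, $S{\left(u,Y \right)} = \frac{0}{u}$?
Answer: $- \frac{1}{2} \approx -0.5$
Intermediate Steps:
$S{\left(u,Y \right)} = 0$
$h{\left(H \right)} = \frac{1}{2}$ ($h{\left(H \right)} = \frac{1}{\frac{H + H}{H + H} + 1} = \frac{1}{\frac{2 H}{2 H} + 1} = \frac{1}{2 H \frac{1}{2 H} + 1} = \frac{1}{1 + 1} = \frac{1}{2}$)
$b + h{\left(3 \right)} \left(-15\right) = 7 + \frac{1}{2} \left(-15\right) = 7 - \frac{15}{2} = - \frac{1}{2}$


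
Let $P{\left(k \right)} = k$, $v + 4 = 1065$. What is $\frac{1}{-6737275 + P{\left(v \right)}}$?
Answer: $- \frac{1}{6736214} \approx -1.4845 \cdot 10^{-7}$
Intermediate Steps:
$v = 1061$ ($v = -4 + 1065 = 1061$)
$\frac{1}{-6737275 + P{\left(v \right)}} = \frac{1}{-6737275 + 1061} = \frac{1}{-6736214} = - \frac{1}{6736214}$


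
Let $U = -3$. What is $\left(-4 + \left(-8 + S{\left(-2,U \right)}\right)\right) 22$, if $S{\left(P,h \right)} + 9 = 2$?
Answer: $-418$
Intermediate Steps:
$S{\left(P,h \right)} = -7$ ($S{\left(P,h \right)} = -9 + 2 = -7$)
$\left(-4 + \left(-8 + S{\left(-2,U \right)}\right)\right) 22 = \left(-4 - 15\right) 22 = \left(-19\right) 22 = -418$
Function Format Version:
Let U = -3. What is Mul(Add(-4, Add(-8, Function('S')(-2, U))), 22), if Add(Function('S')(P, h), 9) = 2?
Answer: -418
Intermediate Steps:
Function('S')(P, h) = -7 (Function('S')(P, h) = Add(-9, 2) = -7)
Mul(Add(-4, Add(-8, Function('S')(-2, U))), 22) = Mul(Add(-4, Add(-8, -7)), 22) = Mul(Add(-4, -15), 22) = Mul(-19, 22) = -418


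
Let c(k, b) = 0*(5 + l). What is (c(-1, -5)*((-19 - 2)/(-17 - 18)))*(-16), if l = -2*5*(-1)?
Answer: 0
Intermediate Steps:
l = 10 (l = -10*(-1) = 10)
c(k, b) = 0 (c(k, b) = 0*(5 + 10) = 0*15 = 0)
(c(-1, -5)*((-19 - 2)/(-17 - 18)))*(-16) = (0*((-19 - 2)/(-17 - 18)))*(-16) = (0*(-21/(-35)))*(-16) = (0*(-21*(-1/35)))*(-16) = (0*(3/5))*(-16) = 0*(-16) = 0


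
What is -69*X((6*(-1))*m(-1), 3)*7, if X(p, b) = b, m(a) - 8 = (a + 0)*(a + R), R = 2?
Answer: -1449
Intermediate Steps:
m(a) = 8 + a*(2 + a) (m(a) = 8 + (a + 0)*(a + 2) = 8 + a*(2 + a))
-69*X((6*(-1))*m(-1), 3)*7 = -69*3*7 = -207*7 = -1449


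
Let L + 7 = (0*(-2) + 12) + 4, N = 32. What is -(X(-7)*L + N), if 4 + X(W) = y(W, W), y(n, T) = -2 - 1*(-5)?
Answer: -23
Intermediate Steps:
y(n, T) = 3 (y(n, T) = -2 + 5 = 3)
X(W) = -1 (X(W) = -4 + 3 = -1)
L = 9 (L = -7 + ((0*(-2) + 12) + 4) = -7 + ((0 + 12) + 4) = -7 + (12 + 4) = -7 + 16 = 9)
-(X(-7)*L + N) = -(-1*9 + 32) = -(-9 + 32) = -1*23 = -23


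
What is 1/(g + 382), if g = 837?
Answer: 1/1219 ≈ 0.00082034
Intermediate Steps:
1/(g + 382) = 1/(837 + 382) = 1/1219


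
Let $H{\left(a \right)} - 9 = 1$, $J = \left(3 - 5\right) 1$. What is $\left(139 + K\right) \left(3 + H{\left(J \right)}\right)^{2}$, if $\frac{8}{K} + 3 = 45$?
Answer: $\frac{493987}{21} \approx 23523.0$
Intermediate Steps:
$K = \frac{4}{21}$ ($K = \frac{8}{-3 + 45} = \frac{8}{42} = 8 \cdot \frac{1}{42} = \frac{4}{21} \approx 0.19048$)
$J = -2$ ($J = \left(-2\right) 1 = -2$)
$H{\left(a \right)} = 10$ ($H{\left(a \right)} = 9 + 1 = 10$)
$\left(139 + K\right) \left(3 + H{\left(J \right)}\right)^{2} = \left(139 + \frac{4}{21}\right) \left(3 + 10\right)^{2} = \frac{2923 \cdot 13^{2}}{21} = \frac{2923}{21} \cdot 169 = \frac{493987}{21}$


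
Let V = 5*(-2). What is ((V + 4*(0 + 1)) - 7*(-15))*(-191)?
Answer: -18909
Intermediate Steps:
V = -10
((V + 4*(0 + 1)) - 7*(-15))*(-191) = ((-10 + 4*(0 + 1)) - 7*(-15))*(-191) = ((-10 + 4*1) + 105)*(-191) = ((-10 + 4) + 105)*(-191) = (-6 + 105)*(-191) = 99*(-191) = -18909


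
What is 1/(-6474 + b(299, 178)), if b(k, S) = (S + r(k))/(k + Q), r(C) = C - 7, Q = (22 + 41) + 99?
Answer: -461/2984044 ≈ -0.00015449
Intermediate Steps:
Q = 162 (Q = 63 + 99 = 162)
r(C) = -7 + C
b(k, S) = (-7 + S + k)/(162 + k) (b(k, S) = (S + (-7 + k))/(k + 162) = (-7 + S + k)/(162 + k))
1/(-6474 + b(299, 178)) = 1/(-6474 + (-7 + 178 + 299)/(162 + 299)) = 1/(-6474 + 470/461) = 1/(-2984044/461) = -461/2984044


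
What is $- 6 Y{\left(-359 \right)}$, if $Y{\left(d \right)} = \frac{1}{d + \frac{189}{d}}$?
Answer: $\frac{1077}{64535} \approx 0.016689$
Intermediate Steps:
$- 6 Y{\left(-359 \right)} = - 6 \left(- \frac{359}{189 + \left(-359\right)^{2}}\right) = - 6 \left(- \frac{359}{189 + 128881}\right) = - 6 \left(- \frac{359}{129070}\right) = - 6 \left(\left(-359\right) \frac{1}{129070}\right) = \left(-6\right) \left(- \frac{359}{129070}\right) = \frac{1077}{64535}$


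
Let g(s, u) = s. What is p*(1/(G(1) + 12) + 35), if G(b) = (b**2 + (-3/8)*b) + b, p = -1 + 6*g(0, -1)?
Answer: -3823/109 ≈ -35.073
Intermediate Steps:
p = -1 (p = -1 + 6*0 = -1 + 0 = -1)
G(b) = b**2 + 5*b/8 (G(b) = (b**2 + (-3*1/8)*b) + b = (b**2 - 3*b/8) + b = b**2 + 5*b/8)
p*(1/(G(1) + 12) + 35) = -(1/((1/8)*1*(5 + 8*1) + 12) + 35) = -(1/((1/8)*1*(5 + 8) + 12) + 35) = -(1/((1/8)*1*13 + 12) + 35) = -(1/(13/8 + 12) + 35) = -(1/(109/8) + 35) = -(8/109 + 35) = -1*3823/109 = -3823/109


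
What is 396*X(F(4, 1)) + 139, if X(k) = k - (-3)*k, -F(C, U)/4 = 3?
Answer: -18869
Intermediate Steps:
F(C, U) = -12 (F(C, U) = -4*3 = -12)
X(k) = 4*k (X(k) = k + 3*k = 4*k)
396*X(F(4, 1)) + 139 = 396*(4*(-12)) + 139 = 396*(-48) + 139 = -19008 + 139 = -18869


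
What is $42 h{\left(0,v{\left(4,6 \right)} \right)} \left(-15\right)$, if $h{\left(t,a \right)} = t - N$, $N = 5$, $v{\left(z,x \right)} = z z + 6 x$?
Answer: $3150$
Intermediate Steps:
$v{\left(z,x \right)} = z^{2} + 6 x$
$h{\left(t,a \right)} = -5 + t$ ($h{\left(t,a \right)} = t - 5 = -5 + t$)
$42 h{\left(0,v{\left(4,6 \right)} \right)} \left(-15\right) = 42 \left(-5 + 0\right) \left(-15\right) = 42 \left(-5\right) \left(-15\right) = \left(-210\right) \left(-15\right) = 3150$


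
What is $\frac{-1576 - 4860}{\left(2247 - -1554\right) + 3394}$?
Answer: $- \frac{6436}{7195} \approx -0.89451$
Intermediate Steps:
$\frac{-1576 - 4860}{\left(2247 - -1554\right) + 3394} = - \frac{6436}{\left(2247 + 1554\right) + 3394} = - \frac{6436}{3801 + 3394} = - \frac{6436}{7195}$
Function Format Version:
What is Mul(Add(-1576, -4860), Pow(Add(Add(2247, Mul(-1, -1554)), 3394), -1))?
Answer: Rational(-6436, 7195) ≈ -0.89451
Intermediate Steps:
Mul(Add(-1576, -4860), Pow(Add(Add(2247, Mul(-1, -1554)), 3394), -1)) = Mul(-6436, Pow(Add(Add(2247, 1554), 3394), -1)) = Mul(-6436, Pow(Add(3801, 3394), -1)) = Mul(-6436, Pow(7195, -1)) = Mul(-6436, Rational(1, 7195)) = Rational(-6436, 7195)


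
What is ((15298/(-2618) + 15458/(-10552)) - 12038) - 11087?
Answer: -159758290885/6906284 ≈ -23132.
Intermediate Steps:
((15298/(-2618) + 15458/(-10552)) - 12038) - 11087 = ((15298*(-1/2618) + 15458*(-1/10552)) - 12038) - 11087 = ((-7649/1309 - 7729/5276) - 12038) - 11087 = (-50473385/6906284 - 12038) - 11087 = -83188320177/6906284 - 11087 = -159758290885/6906284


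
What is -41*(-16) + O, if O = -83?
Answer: 573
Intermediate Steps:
-41*(-16) + O = -41*(-16) - 83 = 656 - 83 = 573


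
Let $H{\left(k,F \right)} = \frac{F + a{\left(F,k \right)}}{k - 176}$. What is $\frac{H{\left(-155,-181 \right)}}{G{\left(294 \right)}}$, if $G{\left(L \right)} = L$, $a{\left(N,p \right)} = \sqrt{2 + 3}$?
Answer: $\frac{181}{97314} - \frac{\sqrt{5}}{97314} \approx 0.001837$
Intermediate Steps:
$a{\left(N,p \right)} = \sqrt{5}$
$H{\left(k,F \right)} = \frac{F + \sqrt{5}}{-176 + k}$ ($H{\left(k,F \right)} = \frac{F + \sqrt{5}}{k - 176} = \frac{F + \sqrt{5}}{-176 + k}$)
$\frac{H{\left(-155,-181 \right)}}{G{\left(294 \right)}} = \frac{\frac{1}{-176 - 155} \left(-181 + \sqrt{5}\right)}{294} = \frac{-181 + \sqrt{5}}{-331} \cdot \frac{1}{294} = - \frac{-181 + \sqrt{5}}{331} \cdot \frac{1}{294} = \left(\frac{181}{331} - \frac{\sqrt{5}}{331}\right) \frac{1}{294} = \frac{181}{97314} - \frac{\sqrt{5}}{97314}$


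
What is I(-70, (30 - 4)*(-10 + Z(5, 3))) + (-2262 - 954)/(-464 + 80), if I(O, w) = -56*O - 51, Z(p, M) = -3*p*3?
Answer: 31019/8 ≈ 3877.4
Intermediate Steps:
Z(p, M) = -9*p
I(O, w) = -51 - 56*O
I(-70, (30 - 4)*(-10 + Z(5, 3))) + (-2262 - 954)/(-464 + 80) = (-51 - 56*(-70)) + (-2262 - 954)/(-464 + 80) = (-51 + 3920) - 3216/(-384) = 3869 - 3216*(-1/384) = 3869 + 67/8 = 31019/8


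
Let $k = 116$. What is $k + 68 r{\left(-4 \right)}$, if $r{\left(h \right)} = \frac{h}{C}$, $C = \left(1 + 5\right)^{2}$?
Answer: $\frac{976}{9} \approx 108.44$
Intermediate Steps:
$C = 36$ ($C = 6^{2} = 36$)
$r{\left(h \right)} = \frac{h}{36}$
$k + 68 r{\left(-4 \right)} = 116 + 68 \cdot \frac{1}{36} \left(-4\right) = 116 + 68 \left(- \frac{1}{9}\right) = 116 - \frac{68}{9} = \frac{976}{9}$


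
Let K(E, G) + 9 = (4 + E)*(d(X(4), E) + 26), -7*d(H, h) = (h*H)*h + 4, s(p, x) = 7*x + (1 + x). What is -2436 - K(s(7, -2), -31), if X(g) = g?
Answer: -24931/7 ≈ -3561.6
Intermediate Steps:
s(p, x) = 1 + 8*x
d(H, h) = -4/7 - H*h**2/7 (d(H, h) = -((h*H)*h + 4)/7 = -((H*h)*h + 4)/7 = -(H*h**2 + 4)/7 = -(4 + H*h**2)/7 = -4/7 - H*h**2/7)
K(E, G) = -9 + (4 + E)*(178/7 - 4*E**2/7) (K(E, G) = -9 + (4 + E)*((-4/7 - 1/7*4*E**2) + 26) = -9 + (4 + E)*((-4/7 - 4*E**2/7) + 26) = -9 + (4 + E)*(178/7 - 4*E**2/7))
-2436 - K(s(7, -2), -31) = -2436 - (649/7 - 16*(1 + 8*(-2))**2/7 - 4*(1 + 8*(-2))**3/7 + 178*(1 + 8*(-2))/7) = -2436 - (649/7 - 16*(1 - 16)**2/7 - 4*(1 - 16)**3/7 + 178*(1 - 16)/7) = -2436 - (649/7 - 16/7*(-15)**2 - 4/7*(-15)**3 + (178/7)*(-15)) = -2436 - (649/7 - 16/7*225 - 4/7*(-3375) - 2670/7) = -2436 - (649/7 - 3600/7 + 13500/7 - 2670/7) = -2436 - 1*7879/7 = -2436 - 7879/7 = -24931/7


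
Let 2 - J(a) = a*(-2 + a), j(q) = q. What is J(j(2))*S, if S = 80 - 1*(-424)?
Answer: 1008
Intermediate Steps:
S = 504 (S = 80 + 424 = 504)
J(a) = 2 - a*(-2 + a)
J(j(2))*S = (2 - 1*2² + 2*2)*504 = (2 - 1*4 + 4)*504 = (2 - 4 + 4)*504 = 2*504 = 1008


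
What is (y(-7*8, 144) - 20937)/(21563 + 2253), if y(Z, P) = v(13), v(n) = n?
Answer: -5231/5954 ≈ -0.87857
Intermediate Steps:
y(Z, P) = 13
(y(-7*8, 144) - 20937)/(21563 + 2253) = (13 - 20937)/(21563 + 2253) = -20924/23816 = -20924*1/23816 = -5231/5954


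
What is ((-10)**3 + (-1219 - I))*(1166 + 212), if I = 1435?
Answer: -5035212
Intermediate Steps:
((-10)**3 + (-1219 - I))*(1166 + 212) = ((-10)**3 + (-1219 - 1*1435))*(1166 + 212) = (-1000 + (-1219 - 1435))*1378 = (-1000 - 2654)*1378 = -3654*1378 = -5035212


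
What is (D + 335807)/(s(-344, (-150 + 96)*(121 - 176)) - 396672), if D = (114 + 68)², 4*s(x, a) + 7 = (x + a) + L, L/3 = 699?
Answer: -122977/131831 ≈ -0.93284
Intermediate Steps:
L = 2097 (L = 3*699 = 2097)
s(x, a) = 1045/2 + a/4 + x/4 (s(x, a) = -7/4 + ((x + a) + 2097)/4 = -7/4 + ((a + x) + 2097)/4 = -7/4 + (2097 + a + x)/4 = -7/4 + (2097/4 + a/4 + x/4) = 1045/2 + a/4 + x/4)
D = 33124 (D = 182² = 33124)
(D + 335807)/(s(-344, (-150 + 96)*(121 - 176)) - 396672) = (33124 + 335807)/((1045/2 + ((-150 + 96)*(121 - 176))/4 + (¼)*(-344)) - 396672) = 368931/((1045/2 + (-54*(-55))/4 - 86) - 396672) = 368931/((1045/2 + (¼)*2970 - 86) - 396672) = 368931/((1045/2 + 1485/2 - 86) - 396672) = 368931/(1179 - 396672) = 368931/(-395493) = 368931*(-1/395493) = -122977/131831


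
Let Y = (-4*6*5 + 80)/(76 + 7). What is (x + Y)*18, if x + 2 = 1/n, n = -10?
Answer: -19287/415 ≈ -46.475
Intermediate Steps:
Y = -40/83 (Y = (-24*5 + 80)/83 = (-120 + 80)*(1/83) = -40*1/83 = -40/83 ≈ -0.48193)
x = -21/10 (x = -2 + 1/(-10) = -2 - ⅒ = -21/10 ≈ -2.1000)
(x + Y)*18 = (-21/10 - 40/83)*18 = -2143/830*18 = -19287/415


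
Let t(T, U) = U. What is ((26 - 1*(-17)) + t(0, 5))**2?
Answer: 2304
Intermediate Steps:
((26 - 1*(-17)) + t(0, 5))**2 = ((26 - 1*(-17)) + 5)**2 = ((26 + 17) + 5)**2 = (43 + 5)**2 = 48**2 = 2304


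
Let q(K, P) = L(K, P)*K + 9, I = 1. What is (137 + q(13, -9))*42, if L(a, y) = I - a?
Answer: -420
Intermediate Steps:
L(a, y) = 1 - a
q(K, P) = 9 + K*(1 - K) (q(K, P) = (1 - K)*K + 9 = K*(1 - K) + 9 = 9 + K*(1 - K))
(137 + q(13, -9))*42 = (137 + (9 - 1*13*(-1 + 13)))*42 = (137 + (9 - 1*13*12))*42 = (137 + (9 - 156))*42 = (137 - 147)*42 = -10*42 = -420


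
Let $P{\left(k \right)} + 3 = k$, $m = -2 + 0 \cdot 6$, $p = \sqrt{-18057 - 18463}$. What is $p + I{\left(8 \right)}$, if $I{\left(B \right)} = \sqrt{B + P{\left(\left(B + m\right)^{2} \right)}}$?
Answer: $\sqrt{41} + 2 i \sqrt{9130} \approx 6.4031 + 191.1 i$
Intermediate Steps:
$p = 2 i \sqrt{9130}$ ($p = \sqrt{-36520} = 2 i \sqrt{9130} \approx 191.1 i$)
$m = -2$ ($m = -2 + 0 = -2$)
$P{\left(k \right)} = -3 + k$
$I{\left(B \right)} = \sqrt{-3 + B + \left(-2 + B\right)^{2}}$ ($I{\left(B \right)} = \sqrt{B + \left(-3 + \left(B - 2\right)^{2}\right)} = \sqrt{B + \left(-3 + \left(-2 + B\right)^{2}\right)} = \sqrt{-3 + B + \left(-2 + B\right)^{2}}$)
$p + I{\left(8 \right)} = 2 i \sqrt{9130} + \sqrt{-3 + 8 + \left(-2 + 8\right)^{2}} = 2 i \sqrt{9130} + \sqrt{-3 + 8 + 6^{2}} = 2 i \sqrt{9130} + \sqrt{-3 + 8 + 36} = 2 i \sqrt{9130} + \sqrt{41} = \sqrt{41} + 2 i \sqrt{9130}$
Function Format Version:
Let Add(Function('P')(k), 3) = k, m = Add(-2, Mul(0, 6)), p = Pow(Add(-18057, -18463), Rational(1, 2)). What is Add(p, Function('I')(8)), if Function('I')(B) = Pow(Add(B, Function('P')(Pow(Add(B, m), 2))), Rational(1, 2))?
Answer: Add(Pow(41, Rational(1, 2)), Mul(2, I, Pow(9130, Rational(1, 2)))) ≈ Add(6.4031, Mul(191.10, I))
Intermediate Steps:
p = Mul(2, I, Pow(9130, Rational(1, 2))) (p = Pow(-36520, Rational(1, 2)) = Mul(2, I, Pow(9130, Rational(1, 2))) ≈ Mul(191.10, I))
m = -2 (m = Add(-2, 0) = -2)
Function('P')(k) = Add(-3, k)
Function('I')(B) = Pow(Add(-3, B, Pow(Add(-2, B), 2)), Rational(1, 2)) (Function('I')(B) = Pow(Add(B, Add(-3, Pow(Add(B, -2), 2))), Rational(1, 2)) = Pow(Add(B, Add(-3, Pow(Add(-2, B), 2))), Rational(1, 2)) = Pow(Add(-3, B, Pow(Add(-2, B), 2)), Rational(1, 2)))
Add(p, Function('I')(8)) = Add(Mul(2, I, Pow(9130, Rational(1, 2))), Pow(Add(-3, 8, Pow(Add(-2, 8), 2)), Rational(1, 2))) = Add(Mul(2, I, Pow(9130, Rational(1, 2))), Pow(Add(-3, 8, Pow(6, 2)), Rational(1, 2))) = Add(Mul(2, I, Pow(9130, Rational(1, 2))), Pow(Add(-3, 8, 36), Rational(1, 2))) = Add(Mul(2, I, Pow(9130, Rational(1, 2))), Pow(41, Rational(1, 2))) = Add(Pow(41, Rational(1, 2)), Mul(2, I, Pow(9130, Rational(1, 2))))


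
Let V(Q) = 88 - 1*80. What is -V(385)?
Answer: -8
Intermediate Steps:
V(Q) = 8 (V(Q) = 88 - 80 = 8)
-V(385) = -1*8 = -8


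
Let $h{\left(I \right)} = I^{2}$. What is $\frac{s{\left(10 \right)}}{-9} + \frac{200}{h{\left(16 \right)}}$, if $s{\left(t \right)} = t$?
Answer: $- \frac{95}{288} \approx -0.32986$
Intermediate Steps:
$\frac{s{\left(10 \right)}}{-9} + \frac{200}{h{\left(16 \right)}} = \frac{10}{-9} + \frac{200}{16^{2}} = 10 \left(- \frac{1}{9}\right) + \frac{200}{256} = - \frac{10}{9} + 200 \cdot \frac{1}{256} = - \frac{10}{9} + \frac{25}{32} = - \frac{95}{288}$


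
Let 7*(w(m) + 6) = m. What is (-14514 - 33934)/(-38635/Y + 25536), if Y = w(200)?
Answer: -7654784/3764243 ≈ -2.0336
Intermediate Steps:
w(m) = -6 + m/7
Y = 158/7 (Y = -6 + (⅐)*200 = -6 + 200/7 = 158/7 ≈ 22.571)
(-14514 - 33934)/(-38635/Y + 25536) = (-14514 - 33934)/(-38635/158/7 + 25536) = -48448/(-38635*7/158 + 25536) = -48448/(-270445/158 + 25536) = -48448/3764243/158 = -48448*158/3764243 = -7654784/3764243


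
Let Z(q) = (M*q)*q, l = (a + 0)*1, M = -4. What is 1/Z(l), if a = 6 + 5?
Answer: -1/484 ≈ -0.0020661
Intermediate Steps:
a = 11
l = 11 (l = (11 + 0)*1 = 11*1 = 11)
Z(q) = -4*q**2 (Z(q) = (-4*q)*q = -4*q**2)
1/Z(l) = 1/(-4*11**2) = 1/(-4*121) = 1/(-484) = -1/484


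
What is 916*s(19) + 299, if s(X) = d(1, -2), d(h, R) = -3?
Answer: -2449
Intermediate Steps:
s(X) = -3
916*s(19) + 299 = 916*(-3) + 299 = -2748 + 299 = -2449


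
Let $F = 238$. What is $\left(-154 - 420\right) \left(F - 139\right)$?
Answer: $-56826$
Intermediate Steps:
$\left(-154 - 420\right) \left(F - 139\right) = \left(-154 - 420\right) \left(238 - 139\right) = \left(-574\right) 99 = -56826$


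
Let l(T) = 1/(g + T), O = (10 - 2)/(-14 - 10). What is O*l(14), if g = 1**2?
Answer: -1/45 ≈ -0.022222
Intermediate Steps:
g = 1
O = -1/3 (O = 8/(-24) = 8*(-1/24) = -1/3 ≈ -0.33333)
l(T) = 1/(1 + T)
O*l(14) = -1/(3*(1 + 14)) = -1/3/15 = -1/3*1/15 = -1/45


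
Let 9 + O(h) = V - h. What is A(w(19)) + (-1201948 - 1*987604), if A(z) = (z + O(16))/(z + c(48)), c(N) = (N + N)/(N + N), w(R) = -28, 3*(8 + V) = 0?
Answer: -59117843/27 ≈ -2.1895e+6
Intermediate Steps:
V = -8 (V = -8 + (⅓)*0 = -8 + 0 = -8)
O(h) = -17 - h (O(h) = -9 + (-8 - h) = -17 - h)
c(N) = 1 (c(N) = (2*N)/((2*N)) = (2*N)*(1/(2*N)) = 1)
A(z) = (-33 + z)/(1 + z) (A(z) = (z + (-17 - 1*16))/(z + 1) = (z + (-17 - 16))/(1 + z) = (z - 33)/(1 + z) = (-33 + z)/(1 + z))
A(w(19)) + (-1201948 - 1*987604) = (-33 - 28)/(1 - 28) + (-1201948 - 1*987604) = -61/(-27) + (-1201948 - 987604) = -1/27*(-61) - 2189552 = 61/27 - 2189552 = -59117843/27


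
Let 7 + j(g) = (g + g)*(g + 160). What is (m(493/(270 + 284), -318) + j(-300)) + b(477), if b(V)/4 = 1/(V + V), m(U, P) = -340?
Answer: 39902483/477 ≈ 83653.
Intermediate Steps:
b(V) = 2/V (b(V) = 4/(V + V) = 4/((2*V)) = 4*(1/(2*V)) = 2/V)
j(g) = -7 + 2*g*(160 + g) (j(g) = -7 + (g + g)*(g + 160) = -7 + (2*g)*(160 + g) = -7 + 2*g*(160 + g))
(m(493/(270 + 284), -318) + j(-300)) + b(477) = (-340 + (-7 + 2*(-300)² + 320*(-300))) + 2/477 = (-340 + (-7 + 2*90000 - 96000)) + 2*(1/477) = (-340 + (-7 + 180000 - 96000)) + 2/477 = (-340 + 83993) + 2/477 = 83653 + 2/477 = 39902483/477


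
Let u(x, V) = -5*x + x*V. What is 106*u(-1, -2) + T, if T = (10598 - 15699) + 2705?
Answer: -1654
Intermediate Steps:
T = -2396 (T = -5101 + 2705 = -2396)
u(x, V) = -5*x + V*x
106*u(-1, -2) + T = 106*(-(-5 - 2)) - 2396 = 106*(-1*(-7)) - 2396 = 106*7 - 2396 = 742 - 2396 = -1654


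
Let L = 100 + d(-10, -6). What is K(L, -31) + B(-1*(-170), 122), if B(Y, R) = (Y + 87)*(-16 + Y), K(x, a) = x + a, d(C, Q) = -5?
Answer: 39642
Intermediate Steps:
L = 95 (L = 100 - 5 = 95)
K(x, a) = a + x
B(Y, R) = (-16 + Y)*(87 + Y) (B(Y, R) = (87 + Y)*(-16 + Y) = (-16 + Y)*(87 + Y))
K(L, -31) + B(-1*(-170), 122) = (-31 + 95) + (-1392 + (-1*(-170))² + 71*(-1*(-170))) = 64 + (-1392 + 170² + 71*170) = 64 + (-1392 + 28900 + 12070) = 64 + 39578 = 39642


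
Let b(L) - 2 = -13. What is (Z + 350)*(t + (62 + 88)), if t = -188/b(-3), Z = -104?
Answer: 452148/11 ≈ 41104.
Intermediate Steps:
b(L) = -11 (b(L) = 2 - 13 = -11)
t = 188/11 (t = -188/(-11) = -188*(-1/11) = 188/11 ≈ 17.091)
(Z + 350)*(t + (62 + 88)) = (-104 + 350)*(188/11 + (62 + 88)) = 246*(188/11 + 150) = 246*(1838/11) = 452148/11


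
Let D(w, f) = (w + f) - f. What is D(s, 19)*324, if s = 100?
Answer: 32400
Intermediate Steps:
D(w, f) = w (D(w, f) = (f + w) - f = w)
D(s, 19)*324 = 100*324 = 32400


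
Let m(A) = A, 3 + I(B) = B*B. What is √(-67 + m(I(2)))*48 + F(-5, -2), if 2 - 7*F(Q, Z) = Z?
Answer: 4/7 + 48*I*√66 ≈ 0.57143 + 389.95*I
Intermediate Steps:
F(Q, Z) = 2/7 - Z/7
I(B) = -3 + B² (I(B) = -3 + B*B = -3 + B²)
√(-67 + m(I(2)))*48 + F(-5, -2) = √(-67 + (-3 + 2²))*48 + (2/7 - ⅐*(-2)) = √(-67 + (-3 + 4))*48 + (2/7 + 2/7) = √(-67 + 1)*48 + 4/7 = √(-66)*48 + 4/7 = (I*√66)*48 + 4/7 = 48*I*√66 + 4/7 = 4/7 + 48*I*√66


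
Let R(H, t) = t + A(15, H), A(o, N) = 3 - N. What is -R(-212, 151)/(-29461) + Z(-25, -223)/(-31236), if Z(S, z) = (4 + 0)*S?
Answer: 3594619/230060949 ≈ 0.015625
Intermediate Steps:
R(H, t) = 3 + t - H (R(H, t) = t + (3 - H) = 3 + t - H)
Z(S, z) = 4*S
-R(-212, 151)/(-29461) + Z(-25, -223)/(-31236) = -(3 + 151 - 1*(-212))/(-29461) + (4*(-25))/(-31236) = -(3 + 151 + 212)*(-1/29461) - 100*(-1/31236) = -1*366*(-1/29461) + 25/7809 = -366*(-1/29461) + 25/7809 = 366/29461 + 25/7809 = 3594619/230060949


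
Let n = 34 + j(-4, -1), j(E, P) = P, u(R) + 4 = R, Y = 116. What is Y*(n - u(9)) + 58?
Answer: 3306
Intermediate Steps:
u(R) = -4 + R
n = 33 (n = 34 - 1 = 33)
Y*(n - u(9)) + 58 = 116*(33 - (-4 + 9)) + 58 = 116*(33 - 1*5) + 58 = 116*(33 - 5) + 58 = 116*28 + 58 = 3248 + 58 = 3306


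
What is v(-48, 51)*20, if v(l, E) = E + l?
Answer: 60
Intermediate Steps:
v(-48, 51)*20 = (51 - 48)*20 = 3*20 = 60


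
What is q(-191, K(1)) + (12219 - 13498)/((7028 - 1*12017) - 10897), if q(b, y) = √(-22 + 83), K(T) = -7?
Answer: 1279/15886 + √61 ≈ 7.8908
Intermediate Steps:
q(b, y) = √61
q(-191, K(1)) + (12219 - 13498)/((7028 - 1*12017) - 10897) = √61 + (12219 - 13498)/((7028 - 1*12017) - 10897) = √61 - 1279/((7028 - 12017) - 10897) = √61 - 1279/(-4989 - 10897) = √61 - 1279/(-15886) = √61 - 1279*(-1/15886) = √61 + 1279/15886 = 1279/15886 + √61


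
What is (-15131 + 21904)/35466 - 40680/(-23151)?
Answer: 533186201/273691122 ≈ 1.9481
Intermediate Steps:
(-15131 + 21904)/35466 - 40680/(-23151) = 6773*(1/35466) - 40680*(-1/23151) = 6773/35466 + 13560/7717 = 533186201/273691122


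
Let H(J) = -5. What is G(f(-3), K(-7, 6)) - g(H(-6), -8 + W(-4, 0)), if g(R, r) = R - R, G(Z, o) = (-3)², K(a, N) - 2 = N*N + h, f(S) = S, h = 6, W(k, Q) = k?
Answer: 9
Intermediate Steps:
K(a, N) = 8 + N² (K(a, N) = 2 + (N*N + 6) = 2 + (N² + 6) = 2 + (6 + N²) = 8 + N²)
G(Z, o) = 9
g(R, r) = 0
G(f(-3), K(-7, 6)) - g(H(-6), -8 + W(-4, 0)) = 9 - 1*0 = 9 + 0 = 9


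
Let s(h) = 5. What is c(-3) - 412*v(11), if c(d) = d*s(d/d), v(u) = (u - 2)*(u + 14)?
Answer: -92715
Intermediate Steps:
v(u) = (-2 + u)*(14 + u)
c(d) = 5*d (c(d) = d*5 = 5*d)
c(-3) - 412*v(11) = 5*(-3) - 412*(-28 + 11² + 12*11) = -15 - 412*(-28 + 121 + 132) = -15 - 412*225 = -15 - 92700 = -92715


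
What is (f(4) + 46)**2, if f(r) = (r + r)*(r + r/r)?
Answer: 7396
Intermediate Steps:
f(r) = 2*r*(1 + r) (f(r) = (2*r)*(r + 1) = (2*r)*(1 + r) = 2*r*(1 + r))
(f(4) + 46)**2 = (2*4*(1 + 4) + 46)**2 = (2*4*5 + 46)**2 = (40 + 46)**2 = 86**2 = 7396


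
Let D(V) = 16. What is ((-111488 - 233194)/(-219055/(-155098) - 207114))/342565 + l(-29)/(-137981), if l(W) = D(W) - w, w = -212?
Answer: -2501565065854543824/1518360752345649188005 ≈ -0.0016475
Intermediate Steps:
l(W) = 228 (l(W) = 16 - 1*(-212) = 16 + 212 = 228)
((-111488 - 233194)/(-219055/(-155098) - 207114))/342565 + l(-29)/(-137981) = ((-111488 - 233194)/(-219055/(-155098) - 207114))/342565 + 228/(-137981) = -344682/(-219055*(-1/155098) - 207114)*(1/342565) + 228*(-1/137981) = -344682/(219055/155098 - 207114)*(1/342565) - 228/137981 = -344682/(-32122748117/155098)*(1/342565) - 228/137981 = -344682*(-155098/32122748117)*(1/342565) - 228/137981 = (53459488836/32122748117)*(1/342565) - 228/137981 = 53459488836/11004129208700105 - 228/137981 = -2501565065854543824/1518360752345649188005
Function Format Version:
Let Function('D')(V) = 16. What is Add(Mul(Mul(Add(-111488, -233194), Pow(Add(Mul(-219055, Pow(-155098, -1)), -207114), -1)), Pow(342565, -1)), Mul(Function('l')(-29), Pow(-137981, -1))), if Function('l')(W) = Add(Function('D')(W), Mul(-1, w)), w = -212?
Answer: Rational(-2501565065854543824, 1518360752345649188005) ≈ -0.0016475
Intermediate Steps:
Function('l')(W) = 228 (Function('l')(W) = Add(16, Mul(-1, -212)) = Add(16, 212) = 228)
Add(Mul(Mul(Add(-111488, -233194), Pow(Add(Mul(-219055, Pow(-155098, -1)), -207114), -1)), Pow(342565, -1)), Mul(Function('l')(-29), Pow(-137981, -1))) = Add(Mul(Mul(Add(-111488, -233194), Pow(Add(Mul(-219055, Pow(-155098, -1)), -207114), -1)), Pow(342565, -1)), Mul(228, Pow(-137981, -1))) = Add(Mul(Mul(-344682, Pow(Add(Mul(-219055, Rational(-1, 155098)), -207114), -1)), Rational(1, 342565)), Mul(228, Rational(-1, 137981))) = Add(Mul(Mul(-344682, Pow(Add(Rational(219055, 155098), -207114), -1)), Rational(1, 342565)), Rational(-228, 137981)) = Add(Mul(Mul(-344682, Pow(Rational(-32122748117, 155098), -1)), Rational(1, 342565)), Rational(-228, 137981)) = Add(Mul(Mul(-344682, Rational(-155098, 32122748117)), Rational(1, 342565)), Rational(-228, 137981)) = Add(Mul(Rational(53459488836, 32122748117), Rational(1, 342565)), Rational(-228, 137981)) = Add(Rational(53459488836, 11004129208700105), Rational(-228, 137981)) = Rational(-2501565065854543824, 1518360752345649188005)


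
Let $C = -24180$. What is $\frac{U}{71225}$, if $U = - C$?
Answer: $\frac{4836}{14245} \approx 0.33949$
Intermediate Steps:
$U = 24180$ ($U = \left(-1\right) \left(-24180\right) = 24180$)
$\frac{U}{71225} = \frac{24180}{71225} = 24180 \cdot \frac{1}{71225} = \frac{4836}{14245}$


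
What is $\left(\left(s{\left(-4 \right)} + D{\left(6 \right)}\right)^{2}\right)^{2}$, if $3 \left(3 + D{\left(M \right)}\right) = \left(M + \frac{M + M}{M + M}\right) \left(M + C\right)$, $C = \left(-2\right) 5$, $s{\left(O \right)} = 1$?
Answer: $\frac{1336336}{81} \approx 16498.0$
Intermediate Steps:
$C = -10$
$D{\left(M \right)} = -3 + \frac{\left(1 + M\right) \left(-10 + M\right)}{3}$ ($D{\left(M \right)} = -3 + \frac{\left(M + \frac{M + M}{M + M}\right) \left(M - 10\right)}{3} = -3 + \frac{\left(M + \frac{2 M}{2 M}\right) \left(-10 + M\right)}{3} = -3 + \frac{\left(M + 2 M \frac{1}{2 M}\right) \left(-10 + M\right)}{3} = -3 + \frac{\left(M + 1\right) \left(-10 + M\right)}{3} = -3 + \frac{\left(1 + M\right) \left(-10 + M\right)}{3}$)
$\left(\left(s{\left(-4 \right)} + D{\left(6 \right)}\right)^{2}\right)^{2} = \left(\left(1 - \left(\frac{73}{3} - 12\right)\right)^{2}\right)^{2} = \left(\left(1 - \frac{37}{3}\right)^{2}\right)^{2} = \left(\left(- \frac{34}{3}\right)^{2}\right)^{2} = \left(\frac{1156}{9}\right)^{2} = \frac{1336336}{81}$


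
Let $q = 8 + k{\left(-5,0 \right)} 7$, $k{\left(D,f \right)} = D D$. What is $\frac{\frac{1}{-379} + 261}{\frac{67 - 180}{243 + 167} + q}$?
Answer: $\frac{40556380}{28393543} \approx 1.4284$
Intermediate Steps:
$k{\left(D,f \right)} = D^{2}$
$q = 183$ ($q = 8 + \left(-5\right)^{2} \cdot 7 = 8 + 25 \cdot 7 = 8 + 175 = 183$)
$\frac{\frac{1}{-379} + 261}{\frac{67 - 180}{243 + 167} + q} = \frac{\frac{1}{-379} + 261}{\frac{67 - 180}{243 + 167} + 183} = \frac{- \frac{1}{379} + 261}{- \frac{113}{410} + 183} = \frac{98918}{379 \left(\left(-113\right) \frac{1}{410} + 183\right)} = \frac{98918}{379 \left(- \frac{113}{410} + 183\right)} = \frac{98918}{379 \cdot \frac{74917}{410}} = \frac{98918}{379} \cdot \frac{410}{74917} = \frac{40556380}{28393543}$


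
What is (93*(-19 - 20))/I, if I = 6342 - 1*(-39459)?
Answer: -403/5089 ≈ -0.079190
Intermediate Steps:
I = 45801 (I = 6342 + 39459 = 45801)
(93*(-19 - 20))/I = (93*(-19 - 20))/45801 = (93*(-39))*(1/45801) = -3627*1/45801 = -403/5089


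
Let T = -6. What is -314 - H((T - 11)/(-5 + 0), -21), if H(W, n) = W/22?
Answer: -34557/110 ≈ -314.15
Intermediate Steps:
H(W, n) = W/22 (H(W, n) = W*(1/22) = W/22)
-314 - H((T - 11)/(-5 + 0), -21) = -314 - (-6 - 11)/(-5 + 0)/22 = -314 - (-17/(-5))/22 = -314 - (-17*(-⅕))/22 = -314 - 17/(22*5) = -314 - 1*17/110 = -314 - 17/110 = -34557/110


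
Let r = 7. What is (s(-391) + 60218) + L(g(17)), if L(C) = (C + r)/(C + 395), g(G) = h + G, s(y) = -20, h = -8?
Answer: 6080002/101 ≈ 60198.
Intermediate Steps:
g(G) = -8 + G
L(C) = (7 + C)/(395 + C) (L(C) = (C + 7)/(C + 395) = (7 + C)/(395 + C))
(s(-391) + 60218) + L(g(17)) = (-20 + 60218) + (7 + (-8 + 17))/(395 + (-8 + 17)) = 60198 + (7 + 9)/(395 + 9) = 60198 + 16/404 = 60198 + (1/404)*16 = 60198 + 4/101 = 6080002/101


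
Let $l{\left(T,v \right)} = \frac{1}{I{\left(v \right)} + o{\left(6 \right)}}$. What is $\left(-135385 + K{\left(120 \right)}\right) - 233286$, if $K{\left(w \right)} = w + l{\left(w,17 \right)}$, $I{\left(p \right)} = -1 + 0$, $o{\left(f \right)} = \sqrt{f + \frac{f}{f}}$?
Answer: $- \frac{2211305}{6} + \frac{\sqrt{7}}{6} \approx -3.6855 \cdot 10^{5}$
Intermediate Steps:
$o{\left(f \right)} = \sqrt{1 + f}$ ($o{\left(f \right)} = \sqrt{f + 1} = \sqrt{1 + f}$)
$I{\left(p \right)} = -1$
$l{\left(T,v \right)} = \frac{1}{-1 + \sqrt{7}}$ ($l{\left(T,v \right)} = \frac{1}{-1 + \sqrt{1 + 6}} = \frac{1}{-1 + \sqrt{7}}$)
$K{\left(w \right)} = \frac{1}{6} + w + \frac{\sqrt{7}}{6}$ ($K{\left(w \right)} = w + \left(\frac{1}{6} + \frac{\sqrt{7}}{6}\right) = \frac{1}{6} + w + \frac{\sqrt{7}}{6}$)
$\left(-135385 + K{\left(120 \right)}\right) - 233286 = \left(-135385 + \left(\frac{1}{6} + 120 + \frac{\sqrt{7}}{6}\right)\right) - 233286 = \left(-135385 + \left(\frac{721}{6} + \frac{\sqrt{7}}{6}\right)\right) - 233286 = \left(- \frac{811589}{6} + \frac{\sqrt{7}}{6}\right) - 233286 = - \frac{2211305}{6} + \frac{\sqrt{7}}{6}$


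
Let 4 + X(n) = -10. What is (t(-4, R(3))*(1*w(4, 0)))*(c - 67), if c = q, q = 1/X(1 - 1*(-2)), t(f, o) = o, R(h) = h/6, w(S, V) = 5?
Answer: -4695/28 ≈ -167.68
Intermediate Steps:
X(n) = -14 (X(n) = -4 - 10 = -14)
R(h) = h/6 (R(h) = h*(⅙) = h/6)
q = -1/14 (q = 1/(-14) = -1/14 ≈ -0.071429)
c = -1/14 ≈ -0.071429
(t(-4, R(3))*(1*w(4, 0)))*(c - 67) = (((⅙)*3)*(1*5))*(-1/14 - 67) = ((½)*5)*(-939/14) = (5/2)*(-939/14) = -4695/28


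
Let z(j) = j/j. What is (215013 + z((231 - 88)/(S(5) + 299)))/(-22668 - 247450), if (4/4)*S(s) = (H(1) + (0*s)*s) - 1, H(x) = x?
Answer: -107507/135059 ≈ -0.79600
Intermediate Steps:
S(s) = 0 (S(s) = (1 + (0*s)*s) - 1 = (1 + 0*s) - 1 = (1 + 0) - 1 = 1 - 1 = 0)
z(j) = 1
(215013 + z((231 - 88)/(S(5) + 299)))/(-22668 - 247450) = (215013 + 1)/(-22668 - 247450) = 215014/(-270118) = 215014*(-1/270118) = -107507/135059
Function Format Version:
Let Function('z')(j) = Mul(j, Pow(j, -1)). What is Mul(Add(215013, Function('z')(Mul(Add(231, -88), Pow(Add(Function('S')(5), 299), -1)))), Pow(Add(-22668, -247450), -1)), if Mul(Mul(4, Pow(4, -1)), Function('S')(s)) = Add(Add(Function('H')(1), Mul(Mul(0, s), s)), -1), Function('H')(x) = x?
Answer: Rational(-107507, 135059) ≈ -0.79600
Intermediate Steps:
Function('S')(s) = 0 (Function('S')(s) = Add(Add(1, Mul(Mul(0, s), s)), -1) = Add(Add(1, Mul(0, s)), -1) = Add(Add(1, 0), -1) = Add(1, -1) = 0)
Function('z')(j) = 1
Mul(Add(215013, Function('z')(Mul(Add(231, -88), Pow(Add(Function('S')(5), 299), -1)))), Pow(Add(-22668, -247450), -1)) = Mul(Add(215013, 1), Pow(Add(-22668, -247450), -1)) = Mul(215014, Pow(-270118, -1)) = Mul(215014, Rational(-1, 270118)) = Rational(-107507, 135059)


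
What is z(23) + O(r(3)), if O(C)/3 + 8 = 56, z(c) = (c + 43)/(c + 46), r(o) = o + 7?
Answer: 3334/23 ≈ 144.96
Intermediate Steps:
r(o) = 7 + o
z(c) = (43 + c)/(46 + c)
O(C) = 144 (O(C) = -24 + 3*56 = -24 + 168 = 144)
z(23) + O(r(3)) = (43 + 23)/(46 + 23) + 144 = 66/69 + 144 = (1/69)*66 + 144 = 22/23 + 144 = 3334/23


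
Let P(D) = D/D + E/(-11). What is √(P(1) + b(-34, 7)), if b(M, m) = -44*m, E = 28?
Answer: I*√37455/11 ≈ 17.594*I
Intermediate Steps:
P(D) = -17/11 (P(D) = D/D + 28/(-11) = 1 + 28*(-1/11) = 1 - 28/11 = -17/11)
√(P(1) + b(-34, 7)) = √(-17/11 - 44*7) = √(-17/11 - 308) = √(-3405/11) = I*√37455/11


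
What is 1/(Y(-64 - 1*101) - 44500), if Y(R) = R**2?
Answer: -1/17275 ≈ -5.7887e-5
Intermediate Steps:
1/(Y(-64 - 1*101) - 44500) = 1/((-64 - 1*101)**2 - 44500) = 1/((-64 - 101)**2 - 44500) = 1/((-165)**2 - 44500) = 1/(27225 - 44500) = 1/(-17275) = -1/17275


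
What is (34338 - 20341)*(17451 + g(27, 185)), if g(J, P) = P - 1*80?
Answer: 245731332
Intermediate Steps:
g(J, P) = -80 + P (g(J, P) = P - 80 = -80 + P)
(34338 - 20341)*(17451 + g(27, 185)) = (34338 - 20341)*(17451 + (-80 + 185)) = 13997*(17451 + 105) = 13997*17556 = 245731332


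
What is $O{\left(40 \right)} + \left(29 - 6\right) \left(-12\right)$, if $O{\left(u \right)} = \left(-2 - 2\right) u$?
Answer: $-436$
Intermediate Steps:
$O{\left(u \right)} = - 4 u$
$O{\left(40 \right)} + \left(29 - 6\right) \left(-12\right) = \left(-4\right) 40 + \left(29 - 6\right) \left(-12\right) = -160 + \left(29 - 6\right) \left(-12\right) = -160 + 23 \left(-12\right) = -160 - 276 = -436$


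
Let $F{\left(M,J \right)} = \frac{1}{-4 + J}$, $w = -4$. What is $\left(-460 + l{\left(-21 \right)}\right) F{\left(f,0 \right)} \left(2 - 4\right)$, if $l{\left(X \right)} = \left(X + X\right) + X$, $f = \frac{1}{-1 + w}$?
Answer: $- \frac{523}{2} \approx -261.5$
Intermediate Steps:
$f = - \frac{1}{5}$ ($f = \frac{1}{-1 - 4} = \frac{1}{-5} = - \frac{1}{5} \approx -0.2$)
$l{\left(X \right)} = 3 X$ ($l{\left(X \right)} = 2 X + X = 3 X$)
$\left(-460 + l{\left(-21 \right)}\right) F{\left(f,0 \right)} \left(2 - 4\right) = \left(-460 + 3 \left(-21\right)\right) \frac{2 - 4}{-4 + 0} = \left(-460 - 63\right) \frac{1}{-4} \left(-2\right) = - 523 \left(\left(- \frac{1}{4}\right) \left(-2\right)\right) = \left(-523\right) \frac{1}{2} = - \frac{523}{2}$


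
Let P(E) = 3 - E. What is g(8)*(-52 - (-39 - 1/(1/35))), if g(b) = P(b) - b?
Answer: -286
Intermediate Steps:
g(b) = 3 - 2*b (g(b) = (3 - b) - b = 3 - 2*b)
g(8)*(-52 - (-39 - 1/(1/35))) = (3 - 2*8)*(-52 - (-39 - 1/(1/35))) = (3 - 16)*(-52 - (-39 - 1/1/35)) = -13*(-52 - (-39 - 1*35)) = -13*(-52 - (-39 - 35)) = -13*(-52 - 1*(-74)) = -13*(-52 + 74) = -13*22 = -286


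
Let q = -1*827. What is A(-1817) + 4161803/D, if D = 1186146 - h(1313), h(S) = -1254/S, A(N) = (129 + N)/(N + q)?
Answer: 4269227112823/1029448639272 ≈ 4.1471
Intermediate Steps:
q = -827
A(N) = (129 + N)/(-827 + N) (A(N) = (129 + N)/(N - 827) = (129 + N)/(-827 + N))
D = 1557410952/1313 (D = 1186146 - (-1254)/1313 = 1186146 - 1*(-1254/1313) = 1186146 + 1254/1313 = 1557410952/1313 ≈ 1.1861e+6)
A(-1817) + 4161803/D = (129 - 1817)/(-827 - 1817) + 4161803/(1557410952/1313) = -1688/(-2644) + 4161803*(1313/1557410952) = -1/2644*(-1688) + 5464447339/1557410952 = 422/661 + 5464447339/1557410952 = 4269227112823/1029448639272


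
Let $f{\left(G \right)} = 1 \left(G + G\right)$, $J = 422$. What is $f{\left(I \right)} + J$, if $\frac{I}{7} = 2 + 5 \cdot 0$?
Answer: $450$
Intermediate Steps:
$I = 14$ ($I = 7 \left(2 + 5 \cdot 0\right) = 7 \left(2 + 0\right) = 7 \cdot 2 = 14$)
$f{\left(G \right)} = 2 G$ ($f{\left(G \right)} = 1 \cdot 2 G = 2 G$)
$f{\left(I \right)} + J = 2 \cdot 14 + 422 = 28 + 422 = 450$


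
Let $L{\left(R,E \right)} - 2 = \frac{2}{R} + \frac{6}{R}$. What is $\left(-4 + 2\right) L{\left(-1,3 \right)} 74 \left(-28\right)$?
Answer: $-24864$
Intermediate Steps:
$L{\left(R,E \right)} = 2 + \frac{8}{R}$ ($L{\left(R,E \right)} = 2 + \left(\frac{2}{R} + \frac{6}{R}\right) = 2 + \frac{8}{R}$)
$\left(-4 + 2\right) L{\left(-1,3 \right)} 74 \left(-28\right) = \left(-4 + 2\right) \left(2 + \frac{8}{-1}\right) 74 \left(-28\right) = - 2 \left(2 + 8 \left(-1\right)\right) 74 \left(-28\right) = - 2 \left(2 - 8\right) 74 \left(-28\right) = \left(-2\right) \left(-6\right) 74 \left(-28\right) = 12 \cdot 74 \left(-28\right) = 888 \left(-28\right) = -24864$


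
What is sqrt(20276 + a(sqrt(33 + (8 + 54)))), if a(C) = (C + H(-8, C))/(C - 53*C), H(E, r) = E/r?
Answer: sqrt(123701740955)/2470 ≈ 142.39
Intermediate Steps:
a(C) = -(C - 8/C)/(52*C) (a(C) = (C - 8/C)/(C - 53*C) = (C - 8/C)/((-52*C)) = (C - 8/C)*(-1/(52*C)) = -(C - 8/C)/(52*C))
sqrt(20276 + a(sqrt(33 + (8 + 54)))) = sqrt(20276 + (8 - (sqrt(33 + (8 + 54)))**2)/(52*(sqrt(33 + (8 + 54)))**2)) = sqrt(20276 + (8 - (sqrt(33 + 62))**2)/(52*(sqrt(33 + 62))**2)) = sqrt(20276 + (8 - (sqrt(95))**2)/(52*(sqrt(95))**2)) = sqrt(20276 + (1/52)*(1/95)*(8 - 1*95)) = sqrt(20276 + (1/52)*(1/95)*(8 - 95)) = sqrt(20276 + (1/52)*(1/95)*(-87)) = sqrt(20276 - 87/4940) = sqrt(100163353/4940) = sqrt(123701740955)/2470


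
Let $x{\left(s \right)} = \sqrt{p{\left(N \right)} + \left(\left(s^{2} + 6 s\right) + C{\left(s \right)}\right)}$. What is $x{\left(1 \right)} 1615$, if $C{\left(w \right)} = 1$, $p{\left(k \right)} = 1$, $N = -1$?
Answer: $4845$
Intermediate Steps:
$x{\left(s \right)} = \sqrt{2 + s^{2} + 6 s}$ ($x{\left(s \right)} = \sqrt{1 + \left(\left(s^{2} + 6 s\right) + 1\right)} = \sqrt{1 + \left(1 + s^{2} + 6 s\right)} = \sqrt{2 + s^{2} + 6 s}$)
$x{\left(1 \right)} 1615 = \sqrt{2 + 1^{2} + 6 \cdot 1} \cdot 1615 = \sqrt{2 + 1 + 6} \cdot 1615 = \sqrt{9} \cdot 1615 = 3 \cdot 1615 = 4845$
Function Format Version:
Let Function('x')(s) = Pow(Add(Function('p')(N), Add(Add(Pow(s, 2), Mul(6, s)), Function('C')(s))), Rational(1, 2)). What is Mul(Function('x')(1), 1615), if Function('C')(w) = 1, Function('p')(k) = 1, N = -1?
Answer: 4845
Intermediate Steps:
Function('x')(s) = Pow(Add(2, Pow(s, 2), Mul(6, s)), Rational(1, 2)) (Function('x')(s) = Pow(Add(1, Add(Add(Pow(s, 2), Mul(6, s)), 1)), Rational(1, 2)) = Pow(Add(1, Add(1, Pow(s, 2), Mul(6, s))), Rational(1, 2)) = Pow(Add(2, Pow(s, 2), Mul(6, s)), Rational(1, 2)))
Mul(Function('x')(1), 1615) = Mul(Pow(Add(2, Pow(1, 2), Mul(6, 1)), Rational(1, 2)), 1615) = Mul(Pow(Add(2, 1, 6), Rational(1, 2)), 1615) = Mul(Pow(9, Rational(1, 2)), 1615) = Mul(3, 1615) = 4845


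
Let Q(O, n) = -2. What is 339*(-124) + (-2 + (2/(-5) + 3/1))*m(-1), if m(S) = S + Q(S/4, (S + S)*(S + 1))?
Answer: -210189/5 ≈ -42038.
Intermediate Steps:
m(S) = -2 + S (m(S) = S - 2 = -2 + S)
339*(-124) + (-2 + (2/(-5) + 3/1))*m(-1) = 339*(-124) + (-2 + (2/(-5) + 3/1))*(-2 - 1) = -42036 + (-2 + (2*(-⅕) + 3*1))*(-3) = -42036 + (-2 + (-⅖ + 3))*(-3) = -42036 + (-2 + 13/5)*(-3) = -42036 + (⅗)*(-3) = -42036 - 9/5 = -210189/5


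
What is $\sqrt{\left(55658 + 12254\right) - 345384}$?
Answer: $4 i \sqrt{17342} \approx 526.76 i$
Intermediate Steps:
$\sqrt{\left(55658 + 12254\right) - 345384} = \sqrt{67912 - 345384} = \sqrt{-277472} = 4 i \sqrt{17342}$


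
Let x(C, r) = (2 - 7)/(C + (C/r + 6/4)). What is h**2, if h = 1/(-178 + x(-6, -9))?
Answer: 529/16516096 ≈ 3.2029e-5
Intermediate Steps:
x(C, r) = -5/(3/2 + C + C/r) (x(C, r) = -5/(C + (C/r + 6*(1/4))) = -5/(C + (C/r + 3/2)) = -5/(C + (3/2 + C/r)) = -5/(3/2 + C + C/r))
h = -23/4064 (h = 1/(-178 - 10*(-9)/(2*(-6) + 3*(-9) + 2*(-6)*(-9))) = 1/(-178 - 10*(-9)/(-12 - 27 + 108)) = 1/(-178 - 10*(-9)/69) = 1/(-178 - 10*(-9)*1/69) = 1/(-178 + 30/23) = 1/(-4064/23) = -23/4064 ≈ -0.0056594)
h**2 = (-23/4064)**2 = 529/16516096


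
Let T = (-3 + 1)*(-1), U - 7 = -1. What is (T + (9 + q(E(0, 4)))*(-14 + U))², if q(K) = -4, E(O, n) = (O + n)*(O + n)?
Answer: 1444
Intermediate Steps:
U = 6 (U = 7 - 1 = 6)
E(O, n) = (O + n)²
T = 2 (T = -2*(-1) = 2)
(T + (9 + q(E(0, 4)))*(-14 + U))² = (2 + (9 - 4)*(-14 + 6))² = (2 + 5*(-8))² = (2 - 40)² = (-38)² = 1444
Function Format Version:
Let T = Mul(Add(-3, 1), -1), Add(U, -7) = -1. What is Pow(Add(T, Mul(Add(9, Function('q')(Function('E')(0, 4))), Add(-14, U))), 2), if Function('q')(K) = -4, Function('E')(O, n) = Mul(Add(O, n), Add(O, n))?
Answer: 1444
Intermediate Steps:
U = 6 (U = Add(7, -1) = 6)
Function('E')(O, n) = Pow(Add(O, n), 2)
T = 2 (T = Mul(-2, -1) = 2)
Pow(Add(T, Mul(Add(9, Function('q')(Function('E')(0, 4))), Add(-14, U))), 2) = Pow(Add(2, Mul(Add(9, -4), Add(-14, 6))), 2) = Pow(Add(2, Mul(5, -8)), 2) = Pow(Add(2, -40), 2) = Pow(-38, 2) = 1444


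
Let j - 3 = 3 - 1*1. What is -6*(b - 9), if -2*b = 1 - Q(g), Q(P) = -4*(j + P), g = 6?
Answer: 189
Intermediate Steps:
j = 5 (j = 3 + (3 - 1*1) = 3 + (3 - 1) = 3 + 2 = 5)
Q(P) = -20 - 4*P (Q(P) = -4*(5 + P) = -20 - 4*P)
b = -45/2 (b = -(1 - (-20 - 4*6))/2 = -(1 - (-20 - 24))/2 = -(1 - 1*(-44))/2 = -(1 + 44)/2 = -1/2*45 = -45/2 ≈ -22.500)
-6*(b - 9) = -6*(-45/2 - 9) = -6*(-63/2) = 189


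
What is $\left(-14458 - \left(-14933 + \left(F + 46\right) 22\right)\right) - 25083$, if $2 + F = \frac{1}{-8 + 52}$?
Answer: $- \frac{51153}{2} \approx -25577.0$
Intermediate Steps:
$F = - \frac{87}{44}$ ($F = -2 + \frac{1}{-8 + 52} = -2 + \frac{1}{44} = - \frac{87}{44} \approx -1.9773$)
$\left(-14458 - \left(-14933 + \left(F + 46\right) 22\right)\right) - 25083 = \left(-14458 + \left(14933 - \left(- \frac{87}{44} + 46\right) 22\right)\right) - 25083 = \left(-14458 + \left(14933 - \frac{1937}{44} \cdot 22\right)\right) - 25083 = \left(-14458 + \left(14933 - \frac{1937}{2}\right)\right) - 25083 = \left(-14458 + \frac{27929}{2}\right) - 25083 = - \frac{987}{2} - 25083 = - \frac{51153}{2}$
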